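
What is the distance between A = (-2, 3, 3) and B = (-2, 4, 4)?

d = √[(x₂-x₁)² + (y₂-y₁)² + (z₂-z₁)²]
  = √[0² + 1² + 1²]
  = √[0 + 1 + 1]
  = √2
  ≈ 1.414

1.414


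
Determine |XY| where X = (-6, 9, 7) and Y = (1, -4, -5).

d = √[(x₂-x₁)² + (y₂-y₁)² + (z₂-z₁)²]
  = √[7² + (-13)² + (-12)²]
  = √[49 + 169 + 144]
  = √362
  ≈ 19.03

19.03


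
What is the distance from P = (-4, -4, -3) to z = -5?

distance = |a·x₀ + b·y₀ + c·z₀ - d| / √(a² + b² + c²)
  = |0·(-4) + 0·(-4) + 1·(-3) - (-5)| / √(0² + 0² + 1²)
  = |0 + 0 - 3 + 5| / √(0 + 0 + 1)
  = |2| / √1
  = 2 / 1
  ≈ 2

2


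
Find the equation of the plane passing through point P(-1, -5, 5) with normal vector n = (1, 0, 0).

The plane through P with normal n = (a, b, c) satisfies n·(r - P) = 0,
i.e. ax + by + cz = a·x₀ + b·y₀ + c·z₀.
d = 1·(-1) + 0·(-5) + 0·5
  = -1 + 0 + 0
  = -1
Equation: x = -1

x = -1


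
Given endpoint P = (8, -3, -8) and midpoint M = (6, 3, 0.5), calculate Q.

Q = 2M - P
  = (2·6 - 8, 2·3 - (-3), 2·0.5 - (-8))
  = (12 - 8, 6 + 3, 1 + 8)
  = (4, 9, 9)

(4, 9, 9)


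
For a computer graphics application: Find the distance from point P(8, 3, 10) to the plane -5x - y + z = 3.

distance = |a·x₀ + b·y₀ + c·z₀ - d| / √(a² + b² + c²)
  = |(-5)·8 + (-1)·3 + 1·10 - 3| / √((-5)² + (-1)² + 1²)
  = |-40 - 3 + 10 - 3| / √(25 + 1 + 1)
  = |-36| / √27
  = 36 / 5.196
  ≈ 6.928

6.928


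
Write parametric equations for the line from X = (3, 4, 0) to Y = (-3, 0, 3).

Direction vector d = Y - X = (-3 - 3, 0 - 4, 3 + 0) = (-6, -4, 3)
Parametric form r = X + t·d:
x = 3 - 6t, y = 4 - 4t, z = 0 + 3t

x = 3 - 6t, y = 4 - 4t, z = 0 + 3t


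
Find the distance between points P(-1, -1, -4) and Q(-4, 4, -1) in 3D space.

d = √[(x₂-x₁)² + (y₂-y₁)² + (z₂-z₁)²]
  = √[(-3)² + 5² + 3²]
  = √[9 + 25 + 9]
  = √43
  ≈ 6.557

6.557


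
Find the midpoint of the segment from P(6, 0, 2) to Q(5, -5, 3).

M = ((x₁+x₂)/2, (y₁+y₂)/2, (z₁+z₂)/2)
  = ((6 + 5)/2, (0 - 5)/2, (2 + 3)/2)
  = (11/2, -5/2, 5/2)
  = (5.5, -2.5, 2.5)

(5.5, -2.5, 2.5)


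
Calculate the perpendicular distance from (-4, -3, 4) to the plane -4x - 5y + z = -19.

distance = |a·x₀ + b·y₀ + c·z₀ - d| / √(a² + b² + c²)
  = |(-4)·(-4) + (-5)·(-3) + 1·4 - (-19)| / √((-4)² + (-5)² + 1²)
  = |16 + 15 + 4 + 19| / √(16 + 25 + 1)
  = |54| / √42
  = 54 / 6.481
  ≈ 8.332

8.332


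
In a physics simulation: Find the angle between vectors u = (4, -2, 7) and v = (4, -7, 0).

u·v = 4·4 + (-2)·(-7) + 7·0 = 16 + 14 + 0 = 30
|u| = √(4² + (-2)² + 7²) = √69 ≈ 8.307
|v| = √(4² + (-7)² + 0²) = √65 ≈ 8.062
cos θ = (u·v)/(|u||v|) = 30/(8.307·8.062) ≈ 0.448
θ = arccos(0.448) ≈ 63.39°

63.39°


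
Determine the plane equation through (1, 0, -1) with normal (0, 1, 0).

The plane through P with normal n = (a, b, c) satisfies n·(r - P) = 0,
i.e. ax + by + cz = a·x₀ + b·y₀ + c·z₀.
d = 0·1 + 1·0 + 0·(-1)
  = 0 + 0 + 0
  = 0
Equation: y = 0

y = 0


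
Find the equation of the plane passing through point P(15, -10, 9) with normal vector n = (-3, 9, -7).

The plane through P with normal n = (a, b, c) satisfies n·(r - P) = 0,
i.e. ax + by + cz = a·x₀ + b·y₀ + c·z₀.
d = (-3)·15 + 9·(-10) + (-7)·9
  = -45 - 90 - 63
  = -198
Equation: -3x + 9y - 7z = -198

-3x + 9y - 7z = -198


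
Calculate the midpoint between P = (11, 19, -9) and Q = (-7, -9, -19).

M = ((x₁+x₂)/2, (y₁+y₂)/2, (z₁+z₂)/2)
  = ((11 - 7)/2, (19 - 9)/2, (-9 - 19)/2)
  = (4/2, 10/2, -28/2)
  = (2, 5, -14)

(2, 5, -14)


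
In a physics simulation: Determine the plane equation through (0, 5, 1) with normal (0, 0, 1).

The plane through P with normal n = (a, b, c) satisfies n·(r - P) = 0,
i.e. ax + by + cz = a·x₀ + b·y₀ + c·z₀.
d = 0·0 + 0·5 + 1·1
  = 0 + 0 + 1
  = 1
Equation: z = 1

z = 1


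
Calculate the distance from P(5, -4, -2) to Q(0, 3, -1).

d = √[(x₂-x₁)² + (y₂-y₁)² + (z₂-z₁)²]
  = √[(-5)² + 7² + 1²]
  = √[25 + 49 + 1]
  = √75
  ≈ 8.66

8.66


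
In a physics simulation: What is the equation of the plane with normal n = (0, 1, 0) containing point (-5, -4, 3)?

The plane through P with normal n = (a, b, c) satisfies n·(r - P) = 0,
i.e. ax + by + cz = a·x₀ + b·y₀ + c·z₀.
d = 0·(-5) + 1·(-4) + 0·3
  = 0 - 4 + 0
  = -4
Equation: y = -4

y = -4


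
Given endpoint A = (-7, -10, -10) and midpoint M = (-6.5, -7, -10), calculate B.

B = 2M - A
  = (2·(-6.5) - (-7), 2·(-7) - (-10), 2·(-10) - (-10))
  = (-13 + 7, -14 + 10, -20 + 10)
  = (-6, -4, -10)

(-6, -4, -10)


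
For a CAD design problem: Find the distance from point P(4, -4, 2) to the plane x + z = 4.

distance = |a·x₀ + b·y₀ + c·z₀ - d| / √(a² + b² + c²)
  = |1·4 + 0·(-4) + 1·2 - 4| / √(1² + 0² + 1²)
  = |4 + 0 + 2 - 4| / √(1 + 0 + 1)
  = |2| / √2
  = 2 / 1.414
  ≈ 1.414

1.414


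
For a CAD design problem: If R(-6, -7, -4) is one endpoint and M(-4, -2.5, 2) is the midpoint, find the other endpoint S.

S = 2M - R
  = (2·(-4) - (-6), 2·(-2.5) - (-7), 2·2 - (-4))
  = (-8 + 6, -5 + 7, 4 + 4)
  = (-2, 2, 8)

(-2, 2, 8)


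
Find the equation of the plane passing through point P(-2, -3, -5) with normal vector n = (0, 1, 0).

The plane through P with normal n = (a, b, c) satisfies n·(r - P) = 0,
i.e. ax + by + cz = a·x₀ + b·y₀ + c·z₀.
d = 0·(-2) + 1·(-3) + 0·(-5)
  = 0 - 3 + 0
  = -3
Equation: y = -3

y = -3


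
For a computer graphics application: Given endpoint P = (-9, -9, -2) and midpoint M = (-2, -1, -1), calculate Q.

Q = 2M - P
  = (2·(-2) - (-9), 2·(-1) - (-9), 2·(-1) - (-2))
  = (-4 + 9, -2 + 9, -2 + 2)
  = (5, 7, 0)

(5, 7, 0)


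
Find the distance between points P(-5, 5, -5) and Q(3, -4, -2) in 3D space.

d = √[(x₂-x₁)² + (y₂-y₁)² + (z₂-z₁)²]
  = √[8² + (-9)² + 3²]
  = √[64 + 81 + 9]
  = √154
  ≈ 12.41

12.41


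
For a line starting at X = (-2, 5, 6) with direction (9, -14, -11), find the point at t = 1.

P(t) = X + t·d
  = (-2 + 9·1, 5 + (-14)·1, 6 + (-11)·1)
  = (-2 + 9, 5 - 14, 6 - 11)
  = (7, -9, -5)

(7, -9, -5)


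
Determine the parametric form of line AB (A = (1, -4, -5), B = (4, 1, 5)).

Direction vector d = B - A = (4 - 1, 1 + 4, 5 + 5) = (3, 5, 10)
Parametric form r = A + t·d:
x = 1 + 3t, y = -4 + 5t, z = -5 + 10t

x = 1 + 3t, y = -4 + 5t, z = -5 + 10t


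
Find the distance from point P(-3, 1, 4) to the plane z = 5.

distance = |a·x₀ + b·y₀ + c·z₀ - d| / √(a² + b² + c²)
  = |0·(-3) + 0·1 + 1·4 - 5| / √(0² + 0² + 1²)
  = |0 + 0 + 4 - 5| / √(0 + 0 + 1)
  = |-1| / √1
  = 1 / 1
  ≈ 1

1


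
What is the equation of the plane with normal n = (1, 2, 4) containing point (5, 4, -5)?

The plane through P with normal n = (a, b, c) satisfies n·(r - P) = 0,
i.e. ax + by + cz = a·x₀ + b·y₀ + c·z₀.
d = 1·5 + 2·4 + 4·(-5)
  = 5 + 8 - 20
  = -7
Equation: x + 2y + 4z = -7

x + 2y + 4z = -7


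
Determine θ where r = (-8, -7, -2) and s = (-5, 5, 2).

r·s = (-8)·(-5) + (-7)·5 + (-2)·2 = 40 - 35 - 4 = 1
|r| = √((-8)² + (-7)² + (-2)²) = √117 ≈ 10.82
|s| = √((-5)² + 5² + 2²) = √54 ≈ 7.348
cos θ = (r·s)/(|r||s|) = 1/(10.82·7.348) ≈ 0.01258
θ = arccos(0.01258) ≈ 89.28°

89.28°


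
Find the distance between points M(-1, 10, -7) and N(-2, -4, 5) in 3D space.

d = √[(x₂-x₁)² + (y₂-y₁)² + (z₂-z₁)²]
  = √[(-1)² + (-14)² + 12²]
  = √[1 + 196 + 144]
  = √341
  ≈ 18.47

18.47


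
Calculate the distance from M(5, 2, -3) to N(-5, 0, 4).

d = √[(x₂-x₁)² + (y₂-y₁)² + (z₂-z₁)²]
  = √[(-10)² + (-2)² + 7²]
  = √[100 + 4 + 49]
  = √153
  ≈ 12.37

12.37


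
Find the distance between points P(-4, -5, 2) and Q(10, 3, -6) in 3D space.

d = √[(x₂-x₁)² + (y₂-y₁)² + (z₂-z₁)²]
  = √[14² + 8² + (-8)²]
  = √[196 + 64 + 64]
  = √324
  ≈ 18

18


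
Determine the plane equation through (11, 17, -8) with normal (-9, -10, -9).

The plane through P with normal n = (a, b, c) satisfies n·(r - P) = 0,
i.e. ax + by + cz = a·x₀ + b·y₀ + c·z₀.
d = (-9)·11 + (-10)·17 + (-9)·(-8)
  = -99 - 170 + 72
  = -197
Equation: -9x - 10y - 9z = -197

-9x - 10y - 9z = -197


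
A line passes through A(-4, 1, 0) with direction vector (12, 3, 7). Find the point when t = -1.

P(t) = A + t·d
  = (-4 + 12·(-1), 1 + 3·(-1), 0 + 7·(-1))
  = (-4 - 12, 1 - 3, 0 - 7)
  = (-16, -2, -7)

(-16, -2, -7)


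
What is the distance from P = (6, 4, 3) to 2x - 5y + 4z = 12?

distance = |a·x₀ + b·y₀ + c·z₀ - d| / √(a² + b² + c²)
  = |2·6 + (-5)·4 + 4·3 - 12| / √(2² + (-5)² + 4²)
  = |12 - 20 + 12 - 12| / √(4 + 25 + 16)
  = |-8| / √45
  = 8 / 6.708
  ≈ 1.193

1.193


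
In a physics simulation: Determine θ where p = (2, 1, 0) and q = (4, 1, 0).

p·q = 2·4 + 1·1 + 0·0 = 8 + 1 + 0 = 9
|p| = √(2² + 1² + 0²) = √5 ≈ 2.236
|q| = √(4² + 1² + 0²) = √17 ≈ 4.123
cos θ = (p·q)/(|p||q|) = 9/(2.236·4.123) ≈ 0.9762
θ = arccos(0.9762) ≈ 12.53°

12.53°


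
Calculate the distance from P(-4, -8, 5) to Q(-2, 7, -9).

d = √[(x₂-x₁)² + (y₂-y₁)² + (z₂-z₁)²]
  = √[2² + 15² + (-14)²]
  = √[4 + 225 + 196]
  = √425
  ≈ 20.62

20.62


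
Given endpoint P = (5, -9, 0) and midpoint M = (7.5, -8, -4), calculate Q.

Q = 2M - P
  = (2·7.5 - 5, 2·(-8) - (-9), 2·(-4) - 0)
  = (15 - 5, -16 + 9, -8 + 0)
  = (10, -7, -8)

(10, -7, -8)


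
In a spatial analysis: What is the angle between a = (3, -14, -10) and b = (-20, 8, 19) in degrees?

a·b = 3·(-20) + (-14)·8 + (-10)·19 = -60 - 112 - 190 = -362
|a| = √(3² + (-14)² + (-10)²) = √305 ≈ 17.46
|b| = √((-20)² + 8² + 19²) = √825 ≈ 28.72
cos θ = (a·b)/(|a||b|) = -362/(17.46·28.72) ≈ -0.7217
θ = arccos(-0.7217) ≈ 136.2°

136.2°


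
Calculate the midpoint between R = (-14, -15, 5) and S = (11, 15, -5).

M = ((x₁+x₂)/2, (y₁+y₂)/2, (z₁+z₂)/2)
  = ((-14 + 11)/2, (-15 + 15)/2, (5 - 5)/2)
  = (-3/2, 0/2, 0/2)
  = (-1.5, 0, 0)

(-1.5, 0, 0)


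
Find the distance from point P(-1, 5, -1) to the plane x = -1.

distance = |a·x₀ + b·y₀ + c·z₀ - d| / √(a² + b² + c²)
  = |1·(-1) + 0·5 + 0·(-1) - (-1)| / √(1² + 0² + 0²)
  = |-1 + 0 + 0 + 1| / √(1 + 0 + 0)
  = |0| / √1
  = 0 / 1
  ≈ 0

0


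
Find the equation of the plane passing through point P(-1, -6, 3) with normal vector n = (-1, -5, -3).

The plane through P with normal n = (a, b, c) satisfies n·(r - P) = 0,
i.e. ax + by + cz = a·x₀ + b·y₀ + c·z₀.
d = (-1)·(-1) + (-5)·(-6) + (-3)·3
  = 1 + 30 - 9
  = 22
Equation: -x - 5y - 3z = 22

-x - 5y - 3z = 22


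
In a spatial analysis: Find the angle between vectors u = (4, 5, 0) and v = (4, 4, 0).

u·v = 4·4 + 5·4 + 0·0 = 16 + 20 + 0 = 36
|u| = √(4² + 5² + 0²) = √41 ≈ 6.403
|v| = √(4² + 4² + 0²) = √32 ≈ 5.657
cos θ = (u·v)/(|u||v|) = 36/(6.403·5.657) ≈ 0.9939
θ = arccos(0.9939) ≈ 6.34°

6.34°


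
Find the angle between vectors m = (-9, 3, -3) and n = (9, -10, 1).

m·n = (-9)·9 + 3·(-10) + (-3)·1 = -81 - 30 - 3 = -114
|m| = √((-9)² + 3² + (-3)²) = √99 ≈ 9.95
|n| = √(9² + (-10)² + 1²) = √182 ≈ 13.49
cos θ = (m·n)/(|m||n|) = -114/(9.95·13.49) ≈ -0.8493
θ = arccos(-0.8493) ≈ 148.1°

148.1°


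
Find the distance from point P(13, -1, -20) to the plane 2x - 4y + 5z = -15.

distance = |a·x₀ + b·y₀ + c·z₀ - d| / √(a² + b² + c²)
  = |2·13 + (-4)·(-1) + 5·(-20) - (-15)| / √(2² + (-4)² + 5²)
  = |26 + 4 - 100 + 15| / √(4 + 16 + 25)
  = |-55| / √45
  = 55 / 6.708
  ≈ 8.199

8.199


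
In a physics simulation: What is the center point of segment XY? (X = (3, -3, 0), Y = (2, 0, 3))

M = ((x₁+x₂)/2, (y₁+y₂)/2, (z₁+z₂)/2)
  = ((3 + 2)/2, (-3 + 0)/2, (0 + 3)/2)
  = (5/2, -3/2, 3/2)
  = (2.5, -1.5, 1.5)

(2.5, -1.5, 1.5)


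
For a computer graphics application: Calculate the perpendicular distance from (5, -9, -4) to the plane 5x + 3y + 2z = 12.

distance = |a·x₀ + b·y₀ + c·z₀ - d| / √(a² + b² + c²)
  = |5·5 + 3·(-9) + 2·(-4) - 12| / √(5² + 3² + 2²)
  = |25 - 27 - 8 - 12| / √(25 + 9 + 4)
  = |-22| / √38
  = 22 / 6.164
  ≈ 3.569

3.569


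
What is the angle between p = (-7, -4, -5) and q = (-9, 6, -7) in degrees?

p·q = (-7)·(-9) + (-4)·6 + (-5)·(-7) = 63 - 24 + 35 = 74
|p| = √((-7)² + (-4)² + (-5)²) = √90 ≈ 9.487
|q| = √((-9)² + 6² + (-7)²) = √166 ≈ 12.88
cos θ = (p·q)/(|p||q|) = 74/(9.487·12.88) ≈ 0.6054
θ = arccos(0.6054) ≈ 52.74°

52.74°


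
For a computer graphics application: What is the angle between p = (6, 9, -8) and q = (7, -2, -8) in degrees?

p·q = 6·7 + 9·(-2) + (-8)·(-8) = 42 - 18 + 64 = 88
|p| = √(6² + 9² + (-8)²) = √181 ≈ 13.45
|q| = √(7² + (-2)² + (-8)²) = √117 ≈ 10.82
cos θ = (p·q)/(|p||q|) = 88/(13.45·10.82) ≈ 0.6047
θ = arccos(0.6047) ≈ 52.79°

52.79°


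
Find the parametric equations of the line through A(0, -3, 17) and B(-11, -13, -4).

Direction vector d = B - A = (-11 + 0, -13 + 3, -4 - 17) = (-11, -10, -21)
Parametric form r = A + t·d:
x = 0 - 11t, y = -3 - 10t, z = 17 - 21t

x = 0 - 11t, y = -3 - 10t, z = 17 - 21t


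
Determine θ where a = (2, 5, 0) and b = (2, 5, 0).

a·b = 2·2 + 5·5 + 0·0 = 4 + 25 + 0 = 29
|a| = √(2² + 5² + 0²) = √29 ≈ 5.385
|b| = √(2² + 5² + 0²) = √29 ≈ 5.385
cos θ = (a·b)/(|a||b|) = 29/(5.385·5.385) ≈ 1
θ = arccos(1) ≈ 0°

0°


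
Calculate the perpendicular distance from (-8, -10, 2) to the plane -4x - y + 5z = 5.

distance = |a·x₀ + b·y₀ + c·z₀ - d| / √(a² + b² + c²)
  = |(-4)·(-8) + (-1)·(-10) + 5·2 - 5| / √((-4)² + (-1)² + 5²)
  = |32 + 10 + 10 - 5| / √(16 + 1 + 25)
  = |47| / √42
  = 47 / 6.481
  ≈ 7.252

7.252


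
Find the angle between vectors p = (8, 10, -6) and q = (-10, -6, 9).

p·q = 8·(-10) + 10·(-6) + (-6)·9 = -80 - 60 - 54 = -194
|p| = √(8² + 10² + (-6)²) = √200 ≈ 14.14
|q| = √((-10)² + (-6)² + 9²) = √217 ≈ 14.73
cos θ = (p·q)/(|p||q|) = -194/(14.14·14.73) ≈ -0.9312
θ = arccos(-0.9312) ≈ 158.6°

158.6°


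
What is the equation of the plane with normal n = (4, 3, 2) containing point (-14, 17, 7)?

The plane through P with normal n = (a, b, c) satisfies n·(r - P) = 0,
i.e. ax + by + cz = a·x₀ + b·y₀ + c·z₀.
d = 4·(-14) + 3·17 + 2·7
  = -56 + 51 + 14
  = 9
Equation: 4x + 3y + 2z = 9

4x + 3y + 2z = 9


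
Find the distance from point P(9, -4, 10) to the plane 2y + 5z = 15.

distance = |a·x₀ + b·y₀ + c·z₀ - d| / √(a² + b² + c²)
  = |0·9 + 2·(-4) + 5·10 - 15| / √(0² + 2² + 5²)
  = |0 - 8 + 50 - 15| / √(0 + 4 + 25)
  = |27| / √29
  = 27 / 5.385
  ≈ 5.014

5.014


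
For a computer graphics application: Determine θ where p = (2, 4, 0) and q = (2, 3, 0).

p·q = 2·2 + 4·3 + 0·0 = 4 + 12 + 0 = 16
|p| = √(2² + 4² + 0²) = √20 ≈ 4.472
|q| = √(2² + 3² + 0²) = √13 ≈ 3.606
cos θ = (p·q)/(|p||q|) = 16/(4.472·3.606) ≈ 0.9923
θ = arccos(0.9923) ≈ 7.125°

7.125°


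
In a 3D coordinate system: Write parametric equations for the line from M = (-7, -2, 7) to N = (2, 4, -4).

Direction vector d = N - M = (2 + 7, 4 + 2, -4 - 7) = (9, 6, -11)
Parametric form r = M + t·d:
x = -7 + 9t, y = -2 + 6t, z = 7 - 11t

x = -7 + 9t, y = -2 + 6t, z = 7 - 11t


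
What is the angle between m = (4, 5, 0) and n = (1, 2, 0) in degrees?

m·n = 4·1 + 5·2 + 0·0 = 4 + 10 + 0 = 14
|m| = √(4² + 5² + 0²) = √41 ≈ 6.403
|n| = √(1² + 2² + 0²) = √5 ≈ 2.236
cos θ = (m·n)/(|m||n|) = 14/(6.403·2.236) ≈ 0.9778
θ = arccos(0.9778) ≈ 12.09°

12.09°


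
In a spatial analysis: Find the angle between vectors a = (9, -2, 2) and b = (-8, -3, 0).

a·b = 9·(-8) + (-2)·(-3) + 2·0 = -72 + 6 + 0 = -66
|a| = √(9² + (-2)² + 2²) = √89 ≈ 9.434
|b| = √((-8)² + (-3)² + 0²) = √73 ≈ 8.544
cos θ = (a·b)/(|a||b|) = -66/(9.434·8.544) ≈ -0.8188
θ = arccos(-0.8188) ≈ 145°

145°


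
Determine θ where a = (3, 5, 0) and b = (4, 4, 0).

a·b = 3·4 + 5·4 + 0·0 = 12 + 20 + 0 = 32
|a| = √(3² + 5² + 0²) = √34 ≈ 5.831
|b| = √(4² + 4² + 0²) = √32 ≈ 5.657
cos θ = (a·b)/(|a||b|) = 32/(5.831·5.657) ≈ 0.9701
θ = arccos(0.9701) ≈ 14.04°

14.04°


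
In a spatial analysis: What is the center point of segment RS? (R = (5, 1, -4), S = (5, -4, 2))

M = ((x₁+x₂)/2, (y₁+y₂)/2, (z₁+z₂)/2)
  = ((5 + 5)/2, (1 - 4)/2, (-4 + 2)/2)
  = (10/2, -3/2, -2/2)
  = (5, -1.5, -1)

(5, -1.5, -1)


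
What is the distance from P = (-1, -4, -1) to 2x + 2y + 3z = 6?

distance = |a·x₀ + b·y₀ + c·z₀ - d| / √(a² + b² + c²)
  = |2·(-1) + 2·(-4) + 3·(-1) - 6| / √(2² + 2² + 3²)
  = |-2 - 8 - 3 - 6| / √(4 + 4 + 9)
  = |-19| / √17
  = 19 / 4.123
  ≈ 4.608

4.608


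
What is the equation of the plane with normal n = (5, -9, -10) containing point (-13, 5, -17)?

The plane through P with normal n = (a, b, c) satisfies n·(r - P) = 0,
i.e. ax + by + cz = a·x₀ + b·y₀ + c·z₀.
d = 5·(-13) + (-9)·5 + (-10)·(-17)
  = -65 - 45 + 170
  = 60
Equation: 5x - 9y - 10z = 60

5x - 9y - 10z = 60


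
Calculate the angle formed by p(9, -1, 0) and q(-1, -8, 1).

p·q = 9·(-1) + (-1)·(-8) + 0·1 = -9 + 8 + 0 = -1
|p| = √(9² + (-1)² + 0²) = √82 ≈ 9.055
|q| = √((-1)² + (-8)² + 1²) = √66 ≈ 8.124
cos θ = (p·q)/(|p||q|) = -1/(9.055·8.124) ≈ -0.01359
θ = arccos(-0.01359) ≈ 90.78°

90.78°


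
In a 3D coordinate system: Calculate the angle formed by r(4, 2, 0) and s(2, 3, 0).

r·s = 4·2 + 2·3 + 0·0 = 8 + 6 + 0 = 14
|r| = √(4² + 2² + 0²) = √20 ≈ 4.472
|s| = √(2² + 3² + 0²) = √13 ≈ 3.606
cos θ = (r·s)/(|r||s|) = 14/(4.472·3.606) ≈ 0.8682
θ = arccos(0.8682) ≈ 29.74°

29.74°


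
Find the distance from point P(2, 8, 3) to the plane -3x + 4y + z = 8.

distance = |a·x₀ + b·y₀ + c·z₀ - d| / √(a² + b² + c²)
  = |(-3)·2 + 4·8 + 1·3 - 8| / √((-3)² + 4² + 1²)
  = |-6 + 32 + 3 - 8| / √(9 + 16 + 1)
  = |21| / √26
  = 21 / 5.099
  ≈ 4.118

4.118


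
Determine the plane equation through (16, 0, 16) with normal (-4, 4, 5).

The plane through P with normal n = (a, b, c) satisfies n·(r - P) = 0,
i.e. ax + by + cz = a·x₀ + b·y₀ + c·z₀.
d = (-4)·16 + 4·0 + 5·16
  = -64 + 0 + 80
  = 16
Equation: -4x + 4y + 5z = 16

-4x + 4y + 5z = 16


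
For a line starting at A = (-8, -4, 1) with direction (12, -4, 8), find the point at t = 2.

P(t) = A + t·d
  = (-8 + 12·2, -4 + (-4)·2, 1 + 8·2)
  = (-8 + 24, -4 - 8, 1 + 16)
  = (16, -12, 17)

(16, -12, 17)


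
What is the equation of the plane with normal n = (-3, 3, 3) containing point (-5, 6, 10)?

The plane through P with normal n = (a, b, c) satisfies n·(r - P) = 0,
i.e. ax + by + cz = a·x₀ + b·y₀ + c·z₀.
d = (-3)·(-5) + 3·6 + 3·10
  = 15 + 18 + 30
  = 63
Equation: -3x + 3y + 3z = 63

-3x + 3y + 3z = 63


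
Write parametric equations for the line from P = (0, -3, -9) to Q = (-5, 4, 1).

Direction vector d = Q - P = (-5 + 0, 4 + 3, 1 + 9) = (-5, 7, 10)
Parametric form r = P + t·d:
x = 0 - 5t, y = -3 + 7t, z = -9 + 10t

x = 0 - 5t, y = -3 + 7t, z = -9 + 10t


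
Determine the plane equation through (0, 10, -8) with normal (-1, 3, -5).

The plane through P with normal n = (a, b, c) satisfies n·(r - P) = 0,
i.e. ax + by + cz = a·x₀ + b·y₀ + c·z₀.
d = (-1)·0 + 3·10 + (-5)·(-8)
  = 0 + 30 + 40
  = 70
Equation: -x + 3y - 5z = 70

-x + 3y - 5z = 70


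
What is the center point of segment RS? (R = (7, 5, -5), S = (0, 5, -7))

M = ((x₁+x₂)/2, (y₁+y₂)/2, (z₁+z₂)/2)
  = ((7 + 0)/2, (5 + 5)/2, (-5 - 7)/2)
  = (7/2, 10/2, -12/2)
  = (3.5, 5, -6)

(3.5, 5, -6)


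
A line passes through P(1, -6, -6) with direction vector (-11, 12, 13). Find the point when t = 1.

P(t) = P + t·d
  = (1 + (-11)·1, -6 + 12·1, -6 + 13·1)
  = (1 - 11, -6 + 12, -6 + 13)
  = (-10, 6, 7)

(-10, 6, 7)


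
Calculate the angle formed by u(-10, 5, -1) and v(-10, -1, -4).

u·v = (-10)·(-10) + 5·(-1) + (-1)·(-4) = 100 - 5 + 4 = 99
|u| = √((-10)² + 5² + (-1)²) = √126 ≈ 11.22
|v| = √((-10)² + (-1)² + (-4)²) = √117 ≈ 10.82
cos θ = (u·v)/(|u||v|) = 99/(11.22·10.82) ≈ 0.8154
θ = arccos(0.8154) ≈ 35.38°

35.38°


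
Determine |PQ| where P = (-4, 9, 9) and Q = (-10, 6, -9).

d = √[(x₂-x₁)² + (y₂-y₁)² + (z₂-z₁)²]
  = √[(-6)² + (-3)² + (-18)²]
  = √[36 + 9 + 324]
  = √369
  ≈ 19.21

19.21


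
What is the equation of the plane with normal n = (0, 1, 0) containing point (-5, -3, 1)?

The plane through P with normal n = (a, b, c) satisfies n·(r - P) = 0,
i.e. ax + by + cz = a·x₀ + b·y₀ + c·z₀.
d = 0·(-5) + 1·(-3) + 0·1
  = 0 - 3 + 0
  = -3
Equation: y = -3

y = -3


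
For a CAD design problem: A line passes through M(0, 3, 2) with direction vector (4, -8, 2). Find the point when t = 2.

P(t) = M + t·d
  = (0 + 4·2, 3 + (-8)·2, 2 + 2·2)
  = (0 + 8, 3 - 16, 2 + 4)
  = (8, -13, 6)

(8, -13, 6)


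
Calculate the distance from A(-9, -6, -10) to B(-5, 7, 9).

d = √[(x₂-x₁)² + (y₂-y₁)² + (z₂-z₁)²]
  = √[4² + 13² + 19²]
  = √[16 + 169 + 361]
  = √546
  ≈ 23.37

23.37


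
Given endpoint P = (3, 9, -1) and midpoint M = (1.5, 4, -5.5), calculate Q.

Q = 2M - P
  = (2·1.5 - 3, 2·4 - 9, 2·(-5.5) - (-1))
  = (3 - 3, 8 - 9, -11 + 1)
  = (0, -1, -10)

(0, -1, -10)


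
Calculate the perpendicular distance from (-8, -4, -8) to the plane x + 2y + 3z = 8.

distance = |a·x₀ + b·y₀ + c·z₀ - d| / √(a² + b² + c²)
  = |1·(-8) + 2·(-4) + 3·(-8) - 8| / √(1² + 2² + 3²)
  = |-8 - 8 - 24 - 8| / √(1 + 4 + 9)
  = |-48| / √14
  = 48 / 3.742
  ≈ 12.83

12.83


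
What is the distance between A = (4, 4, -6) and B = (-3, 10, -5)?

d = √[(x₂-x₁)² + (y₂-y₁)² + (z₂-z₁)²]
  = √[(-7)² + 6² + 1²]
  = √[49 + 36 + 1]
  = √86
  ≈ 9.274

9.274


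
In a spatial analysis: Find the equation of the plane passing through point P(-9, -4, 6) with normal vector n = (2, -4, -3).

The plane through P with normal n = (a, b, c) satisfies n·(r - P) = 0,
i.e. ax + by + cz = a·x₀ + b·y₀ + c·z₀.
d = 2·(-9) + (-4)·(-4) + (-3)·6
  = -18 + 16 - 18
  = -20
Equation: 2x - 4y - 3z = -20

2x - 4y - 3z = -20


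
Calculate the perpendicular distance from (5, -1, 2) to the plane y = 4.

distance = |a·x₀ + b·y₀ + c·z₀ - d| / √(a² + b² + c²)
  = |0·5 + 1·(-1) + 0·2 - 4| / √(0² + 1² + 0²)
  = |0 - 1 + 0 - 4| / √(0 + 1 + 0)
  = |-5| / √1
  = 5 / 1
  ≈ 5

5


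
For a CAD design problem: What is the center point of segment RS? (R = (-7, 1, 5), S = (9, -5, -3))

M = ((x₁+x₂)/2, (y₁+y₂)/2, (z₁+z₂)/2)
  = ((-7 + 9)/2, (1 - 5)/2, (5 - 3)/2)
  = (2/2, -4/2, 2/2)
  = (1, -2, 1)

(1, -2, 1)


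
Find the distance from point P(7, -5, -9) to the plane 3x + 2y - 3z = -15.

distance = |a·x₀ + b·y₀ + c·z₀ - d| / √(a² + b² + c²)
  = |3·7 + 2·(-5) + (-3)·(-9) - (-15)| / √(3² + 2² + (-3)²)
  = |21 - 10 + 27 + 15| / √(9 + 4 + 9)
  = |53| / √22
  = 53 / 4.69
  ≈ 11.3

11.3


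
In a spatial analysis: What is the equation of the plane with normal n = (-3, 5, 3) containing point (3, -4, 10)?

The plane through P with normal n = (a, b, c) satisfies n·(r - P) = 0,
i.e. ax + by + cz = a·x₀ + b·y₀ + c·z₀.
d = (-3)·3 + 5·(-4) + 3·10
  = -9 - 20 + 30
  = 1
Equation: -3x + 5y + 3z = 1

-3x + 5y + 3z = 1


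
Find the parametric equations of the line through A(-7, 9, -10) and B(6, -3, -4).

Direction vector d = B - A = (6 + 7, -3 - 9, -4 + 10) = (13, -12, 6)
Parametric form r = A + t·d:
x = -7 + 13t, y = 9 - 12t, z = -10 + 6t

x = -7 + 13t, y = 9 - 12t, z = -10 + 6t


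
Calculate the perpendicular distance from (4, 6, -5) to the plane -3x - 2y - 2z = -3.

distance = |a·x₀ + b·y₀ + c·z₀ - d| / √(a² + b² + c²)
  = |(-3)·4 + (-2)·6 + (-2)·(-5) - (-3)| / √((-3)² + (-2)² + (-2)²)
  = |-12 - 12 + 10 + 3| / √(9 + 4 + 4)
  = |-11| / √17
  = 11 / 4.123
  ≈ 2.668

2.668


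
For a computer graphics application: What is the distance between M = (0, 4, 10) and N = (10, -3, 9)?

d = √[(x₂-x₁)² + (y₂-y₁)² + (z₂-z₁)²]
  = √[10² + (-7)² + (-1)²]
  = √[100 + 49 + 1]
  = √150
  ≈ 12.25

12.25


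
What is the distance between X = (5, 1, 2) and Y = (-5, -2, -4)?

d = √[(x₂-x₁)² + (y₂-y₁)² + (z₂-z₁)²]
  = √[(-10)² + (-3)² + (-6)²]
  = √[100 + 9 + 36]
  = √145
  ≈ 12.04

12.04


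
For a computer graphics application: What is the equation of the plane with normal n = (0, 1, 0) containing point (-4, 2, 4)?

The plane through P with normal n = (a, b, c) satisfies n·(r - P) = 0,
i.e. ax + by + cz = a·x₀ + b·y₀ + c·z₀.
d = 0·(-4) + 1·2 + 0·4
  = 0 + 2 + 0
  = 2
Equation: y = 2

y = 2


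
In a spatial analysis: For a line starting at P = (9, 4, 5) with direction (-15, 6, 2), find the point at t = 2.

P(t) = P + t·d
  = (9 + (-15)·2, 4 + 6·2, 5 + 2·2)
  = (9 - 30, 4 + 12, 5 + 4)
  = (-21, 16, 9)

(-21, 16, 9)


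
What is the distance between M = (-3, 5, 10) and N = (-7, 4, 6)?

d = √[(x₂-x₁)² + (y₂-y₁)² + (z₂-z₁)²]
  = √[(-4)² + (-1)² + (-4)²]
  = √[16 + 1 + 16]
  = √33
  ≈ 5.745

5.745


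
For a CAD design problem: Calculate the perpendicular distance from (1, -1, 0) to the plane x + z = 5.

distance = |a·x₀ + b·y₀ + c·z₀ - d| / √(a² + b² + c²)
  = |1·1 + 0·(-1) + 1·0 - 5| / √(1² + 0² + 1²)
  = |1 + 0 + 0 - 5| / √(1 + 0 + 1)
  = |-4| / √2
  = 4 / 1.414
  ≈ 2.828

2.828


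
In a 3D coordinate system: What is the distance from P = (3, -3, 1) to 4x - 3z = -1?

distance = |a·x₀ + b·y₀ + c·z₀ - d| / √(a² + b² + c²)
  = |4·3 + 0·(-3) + (-3)·1 - (-1)| / √(4² + 0² + (-3)²)
  = |12 + 0 - 3 + 1| / √(16 + 0 + 9)
  = |10| / √25
  = 10 / 5
  ≈ 2

2


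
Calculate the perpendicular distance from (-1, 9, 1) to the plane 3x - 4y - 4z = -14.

distance = |a·x₀ + b·y₀ + c·z₀ - d| / √(a² + b² + c²)
  = |3·(-1) + (-4)·9 + (-4)·1 - (-14)| / √(3² + (-4)² + (-4)²)
  = |-3 - 36 - 4 + 14| / √(9 + 16 + 16)
  = |-29| / √41
  = 29 / 6.403
  ≈ 4.529

4.529


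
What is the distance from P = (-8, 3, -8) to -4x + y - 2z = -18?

distance = |a·x₀ + b·y₀ + c·z₀ - d| / √(a² + b² + c²)
  = |(-4)·(-8) + 1·3 + (-2)·(-8) - (-18)| / √((-4)² + 1² + (-2)²)
  = |32 + 3 + 16 + 18| / √(16 + 1 + 4)
  = |69| / √21
  = 69 / 4.583
  ≈ 15.06

15.06


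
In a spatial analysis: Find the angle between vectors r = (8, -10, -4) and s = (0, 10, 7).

r·s = 8·0 + (-10)·10 + (-4)·7 = 0 - 100 - 28 = -128
|r| = √(8² + (-10)² + (-4)²) = √180 ≈ 13.42
|s| = √(0² + 10² + 7²) = √149 ≈ 12.21
cos θ = (r·s)/(|r||s|) = -128/(13.42·12.21) ≈ -0.7816
θ = arccos(-0.7816) ≈ 141.4°

141.4°


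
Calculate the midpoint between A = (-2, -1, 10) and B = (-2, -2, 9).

M = ((x₁+x₂)/2, (y₁+y₂)/2, (z₁+z₂)/2)
  = ((-2 - 2)/2, (-1 - 2)/2, (10 + 9)/2)
  = (-4/2, -3/2, 19/2)
  = (-2, -1.5, 9.5)

(-2, -1.5, 9.5)


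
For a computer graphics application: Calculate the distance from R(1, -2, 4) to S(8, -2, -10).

d = √[(x₂-x₁)² + (y₂-y₁)² + (z₂-z₁)²]
  = √[7² + 0² + (-14)²]
  = √[49 + 0 + 196]
  = √245
  ≈ 15.65

15.65


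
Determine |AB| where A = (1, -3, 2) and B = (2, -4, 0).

d = √[(x₂-x₁)² + (y₂-y₁)² + (z₂-z₁)²]
  = √[1² + (-1)² + (-2)²]
  = √[1 + 1 + 4]
  = √6
  ≈ 2.449

2.449


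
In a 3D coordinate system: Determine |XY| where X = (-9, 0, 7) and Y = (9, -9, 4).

d = √[(x₂-x₁)² + (y₂-y₁)² + (z₂-z₁)²]
  = √[18² + (-9)² + (-3)²]
  = √[324 + 81 + 9]
  = √414
  ≈ 20.35

20.35


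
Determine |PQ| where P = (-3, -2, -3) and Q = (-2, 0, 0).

d = √[(x₂-x₁)² + (y₂-y₁)² + (z₂-z₁)²]
  = √[1² + 2² + 3²]
  = √[1 + 4 + 9]
  = √14
  ≈ 3.742

3.742


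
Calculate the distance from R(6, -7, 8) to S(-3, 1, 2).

d = √[(x₂-x₁)² + (y₂-y₁)² + (z₂-z₁)²]
  = √[(-9)² + 8² + (-6)²]
  = √[81 + 64 + 36]
  = √181
  ≈ 13.45

13.45


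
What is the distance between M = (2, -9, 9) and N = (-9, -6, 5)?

d = √[(x₂-x₁)² + (y₂-y₁)² + (z₂-z₁)²]
  = √[(-11)² + 3² + (-4)²]
  = √[121 + 9 + 16]
  = √146
  ≈ 12.08

12.08


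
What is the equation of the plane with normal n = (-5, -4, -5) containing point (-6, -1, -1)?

The plane through P with normal n = (a, b, c) satisfies n·(r - P) = 0,
i.e. ax + by + cz = a·x₀ + b·y₀ + c·z₀.
d = (-5)·(-6) + (-4)·(-1) + (-5)·(-1)
  = 30 + 4 + 5
  = 39
Equation: -5x - 4y - 5z = 39

-5x - 4y - 5z = 39


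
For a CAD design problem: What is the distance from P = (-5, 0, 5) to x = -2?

distance = |a·x₀ + b·y₀ + c·z₀ - d| / √(a² + b² + c²)
  = |1·(-5) + 0·0 + 0·5 - (-2)| / √(1² + 0² + 0²)
  = |-5 + 0 + 0 + 2| / √(1 + 0 + 0)
  = |-3| / √1
  = 3 / 1
  ≈ 3

3


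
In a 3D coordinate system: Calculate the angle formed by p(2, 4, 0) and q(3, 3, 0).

p·q = 2·3 + 4·3 + 0·0 = 6 + 12 + 0 = 18
|p| = √(2² + 4² + 0²) = √20 ≈ 4.472
|q| = √(3² + 3² + 0²) = √18 ≈ 4.243
cos θ = (p·q)/(|p||q|) = 18/(4.472·4.243) ≈ 0.9487
θ = arccos(0.9487) ≈ 18.43°

18.43°


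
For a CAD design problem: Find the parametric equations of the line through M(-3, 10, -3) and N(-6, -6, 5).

Direction vector d = N - M = (-6 + 3, -6 - 10, 5 + 3) = (-3, -16, 8)
Parametric form r = M + t·d:
x = -3 - 3t, y = 10 - 16t, z = -3 + 8t

x = -3 - 3t, y = 10 - 16t, z = -3 + 8t


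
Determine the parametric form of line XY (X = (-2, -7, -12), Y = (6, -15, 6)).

Direction vector d = Y - X = (6 + 2, -15 + 7, 6 + 12) = (8, -8, 18)
Parametric form r = X + t·d:
x = -2 + 8t, y = -7 - 8t, z = -12 + 18t

x = -2 + 8t, y = -7 - 8t, z = -12 + 18t


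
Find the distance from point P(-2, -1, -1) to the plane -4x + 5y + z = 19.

distance = |a·x₀ + b·y₀ + c·z₀ - d| / √(a² + b² + c²)
  = |(-4)·(-2) + 5·(-1) + 1·(-1) - 19| / √((-4)² + 5² + 1²)
  = |8 - 5 - 1 - 19| / √(16 + 25 + 1)
  = |-17| / √42
  = 17 / 6.481
  ≈ 2.623

2.623


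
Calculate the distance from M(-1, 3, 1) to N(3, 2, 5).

d = √[(x₂-x₁)² + (y₂-y₁)² + (z₂-z₁)²]
  = √[4² + (-1)² + 4²]
  = √[16 + 1 + 16]
  = √33
  ≈ 5.745

5.745


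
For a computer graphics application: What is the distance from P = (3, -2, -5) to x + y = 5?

distance = |a·x₀ + b·y₀ + c·z₀ - d| / √(a² + b² + c²)
  = |1·3 + 1·(-2) + 0·(-5) - 5| / √(1² + 1² + 0²)
  = |3 - 2 + 0 - 5| / √(1 + 1 + 0)
  = |-4| / √2
  = 4 / 1.414
  ≈ 2.828

2.828


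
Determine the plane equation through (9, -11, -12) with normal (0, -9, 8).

The plane through P with normal n = (a, b, c) satisfies n·(r - P) = 0,
i.e. ax + by + cz = a·x₀ + b·y₀ + c·z₀.
d = 0·9 + (-9)·(-11) + 8·(-12)
  = 0 + 99 - 96
  = 3
Equation: -9y + 8z = 3

-9y + 8z = 3


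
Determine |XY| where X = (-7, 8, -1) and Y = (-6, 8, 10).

d = √[(x₂-x₁)² + (y₂-y₁)² + (z₂-z₁)²]
  = √[1² + 0² + 11²]
  = √[1 + 0 + 121]
  = √122
  ≈ 11.05

11.05


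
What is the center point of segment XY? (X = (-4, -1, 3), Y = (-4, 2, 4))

M = ((x₁+x₂)/2, (y₁+y₂)/2, (z₁+z₂)/2)
  = ((-4 - 4)/2, (-1 + 2)/2, (3 + 4)/2)
  = (-8/2, 1/2, 7/2)
  = (-4, 0.5, 3.5)

(-4, 0.5, 3.5)


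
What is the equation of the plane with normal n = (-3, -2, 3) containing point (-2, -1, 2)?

The plane through P with normal n = (a, b, c) satisfies n·(r - P) = 0,
i.e. ax + by + cz = a·x₀ + b·y₀ + c·z₀.
d = (-3)·(-2) + (-2)·(-1) + 3·2
  = 6 + 2 + 6
  = 14
Equation: -3x - 2y + 3z = 14

-3x - 2y + 3z = 14


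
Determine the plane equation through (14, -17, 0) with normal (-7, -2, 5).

The plane through P with normal n = (a, b, c) satisfies n·(r - P) = 0,
i.e. ax + by + cz = a·x₀ + b·y₀ + c·z₀.
d = (-7)·14 + (-2)·(-17) + 5·0
  = -98 + 34 + 0
  = -64
Equation: -7x - 2y + 5z = -64

-7x - 2y + 5z = -64


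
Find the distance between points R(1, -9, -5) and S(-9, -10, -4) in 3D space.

d = √[(x₂-x₁)² + (y₂-y₁)² + (z₂-z₁)²]
  = √[(-10)² + (-1)² + 1²]
  = √[100 + 1 + 1]
  = √102
  ≈ 10.1

10.1


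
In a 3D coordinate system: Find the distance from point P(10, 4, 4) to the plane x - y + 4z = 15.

distance = |a·x₀ + b·y₀ + c·z₀ - d| / √(a² + b² + c²)
  = |1·10 + (-1)·4 + 4·4 - 15| / √(1² + (-1)² + 4²)
  = |10 - 4 + 16 - 15| / √(1 + 1 + 16)
  = |7| / √18
  = 7 / 4.243
  ≈ 1.65

1.65


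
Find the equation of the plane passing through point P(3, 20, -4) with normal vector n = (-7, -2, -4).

The plane through P with normal n = (a, b, c) satisfies n·(r - P) = 0,
i.e. ax + by + cz = a·x₀ + b·y₀ + c·z₀.
d = (-7)·3 + (-2)·20 + (-4)·(-4)
  = -21 - 40 + 16
  = -45
Equation: -7x - 2y - 4z = -45

-7x - 2y - 4z = -45


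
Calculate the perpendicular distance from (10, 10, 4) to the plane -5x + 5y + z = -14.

distance = |a·x₀ + b·y₀ + c·z₀ - d| / √(a² + b² + c²)
  = |(-5)·10 + 5·10 + 1·4 - (-14)| / √((-5)² + 5² + 1²)
  = |-50 + 50 + 4 + 14| / √(25 + 25 + 1)
  = |18| / √51
  = 18 / 7.141
  ≈ 2.521

2.521


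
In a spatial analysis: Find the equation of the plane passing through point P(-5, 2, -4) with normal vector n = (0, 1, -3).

The plane through P with normal n = (a, b, c) satisfies n·(r - P) = 0,
i.e. ax + by + cz = a·x₀ + b·y₀ + c·z₀.
d = 0·(-5) + 1·2 + (-3)·(-4)
  = 0 + 2 + 12
  = 14
Equation: y - 3z = 14

y - 3z = 14


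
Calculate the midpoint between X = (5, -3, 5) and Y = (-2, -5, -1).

M = ((x₁+x₂)/2, (y₁+y₂)/2, (z₁+z₂)/2)
  = ((5 - 2)/2, (-3 - 5)/2, (5 - 1)/2)
  = (3/2, -8/2, 4/2)
  = (1.5, -4, 2)

(1.5, -4, 2)


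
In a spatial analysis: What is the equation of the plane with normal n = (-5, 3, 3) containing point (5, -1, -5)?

The plane through P with normal n = (a, b, c) satisfies n·(r - P) = 0,
i.e. ax + by + cz = a·x₀ + b·y₀ + c·z₀.
d = (-5)·5 + 3·(-1) + 3·(-5)
  = -25 - 3 - 15
  = -43
Equation: -5x + 3y + 3z = -43

-5x + 3y + 3z = -43


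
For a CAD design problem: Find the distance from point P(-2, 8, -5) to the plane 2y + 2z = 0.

distance = |a·x₀ + b·y₀ + c·z₀ - d| / √(a² + b² + c²)
  = |0·(-2) + 2·8 + 2·(-5) - 0| / √(0² + 2² + 2²)
  = |0 + 16 - 10 + 0| / √(0 + 4 + 4)
  = |6| / √8
  = 6 / 2.828
  ≈ 2.121

2.121


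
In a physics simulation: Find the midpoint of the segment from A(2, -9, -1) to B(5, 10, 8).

M = ((x₁+x₂)/2, (y₁+y₂)/2, (z₁+z₂)/2)
  = ((2 + 5)/2, (-9 + 10)/2, (-1 + 8)/2)
  = (7/2, 1/2, 7/2)
  = (3.5, 0.5, 3.5)

(3.5, 0.5, 3.5)


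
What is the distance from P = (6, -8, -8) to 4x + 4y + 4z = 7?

distance = |a·x₀ + b·y₀ + c·z₀ - d| / √(a² + b² + c²)
  = |4·6 + 4·(-8) + 4·(-8) - 7| / √(4² + 4² + 4²)
  = |24 - 32 - 32 - 7| / √(16 + 16 + 16)
  = |-47| / √48
  = 47 / 6.928
  ≈ 6.784

6.784


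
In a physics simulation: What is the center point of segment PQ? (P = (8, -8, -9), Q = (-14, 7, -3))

M = ((x₁+x₂)/2, (y₁+y₂)/2, (z₁+z₂)/2)
  = ((8 - 14)/2, (-8 + 7)/2, (-9 - 3)/2)
  = (-6/2, -1/2, -12/2)
  = (-3, -0.5, -6)

(-3, -0.5, -6)


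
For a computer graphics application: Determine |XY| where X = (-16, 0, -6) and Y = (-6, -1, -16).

d = √[(x₂-x₁)² + (y₂-y₁)² + (z₂-z₁)²]
  = √[10² + (-1)² + (-10)²]
  = √[100 + 1 + 100]
  = √201
  ≈ 14.18

14.18


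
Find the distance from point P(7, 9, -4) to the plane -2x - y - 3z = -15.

distance = |a·x₀ + b·y₀ + c·z₀ - d| / √(a² + b² + c²)
  = |(-2)·7 + (-1)·9 + (-3)·(-4) - (-15)| / √((-2)² + (-1)² + (-3)²)
  = |-14 - 9 + 12 + 15| / √(4 + 1 + 9)
  = |4| / √14
  = 4 / 3.742
  ≈ 1.069

1.069


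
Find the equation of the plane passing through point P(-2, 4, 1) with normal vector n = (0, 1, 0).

The plane through P with normal n = (a, b, c) satisfies n·(r - P) = 0,
i.e. ax + by + cz = a·x₀ + b·y₀ + c·z₀.
d = 0·(-2) + 1·4 + 0·1
  = 0 + 4 + 0
  = 4
Equation: y = 4

y = 4


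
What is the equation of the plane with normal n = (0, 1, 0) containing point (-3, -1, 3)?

The plane through P with normal n = (a, b, c) satisfies n·(r - P) = 0,
i.e. ax + by + cz = a·x₀ + b·y₀ + c·z₀.
d = 0·(-3) + 1·(-1) + 0·3
  = 0 - 1 + 0
  = -1
Equation: y = -1

y = -1


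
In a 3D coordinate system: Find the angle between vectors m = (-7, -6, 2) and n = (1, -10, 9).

m·n = (-7)·1 + (-6)·(-10) + 2·9 = -7 + 60 + 18 = 71
|m| = √((-7)² + (-6)² + 2²) = √89 ≈ 9.434
|n| = √(1² + (-10)² + 9²) = √182 ≈ 13.49
cos θ = (m·n)/(|m||n|) = 71/(9.434·13.49) ≈ 0.5579
θ = arccos(0.5579) ≈ 56.09°

56.09°


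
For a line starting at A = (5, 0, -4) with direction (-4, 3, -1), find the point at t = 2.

P(t) = A + t·d
  = (5 + (-4)·2, 0 + 3·2, -4 + (-1)·2)
  = (5 - 8, 0 + 6, -4 - 2)
  = (-3, 6, -6)

(-3, 6, -6)


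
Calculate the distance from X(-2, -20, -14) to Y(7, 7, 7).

d = √[(x₂-x₁)² + (y₂-y₁)² + (z₂-z₁)²]
  = √[9² + 27² + 21²]
  = √[81 + 729 + 441]
  = √1251
  ≈ 35.37

35.37


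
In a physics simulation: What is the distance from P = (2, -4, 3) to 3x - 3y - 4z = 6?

distance = |a·x₀ + b·y₀ + c·z₀ - d| / √(a² + b² + c²)
  = |3·2 + (-3)·(-4) + (-4)·3 - 6| / √(3² + (-3)² + (-4)²)
  = |6 + 12 - 12 - 6| / √(9 + 9 + 16)
  = |0| / √34
  = 0 / 5.831
  ≈ 0

0


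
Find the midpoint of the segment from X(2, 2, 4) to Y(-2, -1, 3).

M = ((x₁+x₂)/2, (y₁+y₂)/2, (z₁+z₂)/2)
  = ((2 - 2)/2, (2 - 1)/2, (4 + 3)/2)
  = (0/2, 1/2, 7/2)
  = (0, 0.5, 3.5)

(0, 0.5, 3.5)


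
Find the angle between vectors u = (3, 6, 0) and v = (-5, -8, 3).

u·v = 3·(-5) + 6·(-8) + 0·3 = -15 - 48 + 0 = -63
|u| = √(3² + 6² + 0²) = √45 ≈ 6.708
|v| = √((-5)² + (-8)² + 3²) = √98 ≈ 9.899
cos θ = (u·v)/(|u||v|) = -63/(6.708·9.899) ≈ -0.9487
θ = arccos(-0.9487) ≈ 161.6°

161.6°


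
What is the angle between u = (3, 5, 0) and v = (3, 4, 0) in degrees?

u·v = 3·3 + 5·4 + 0·0 = 9 + 20 + 0 = 29
|u| = √(3² + 5² + 0²) = √34 ≈ 5.831
|v| = √(3² + 4² + 0²) = √25 ≈ 5
cos θ = (u·v)/(|u||v|) = 29/(5.831·5) ≈ 0.9947
θ = arccos(0.9947) ≈ 5.906°

5.906°


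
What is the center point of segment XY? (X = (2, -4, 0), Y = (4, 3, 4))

M = ((x₁+x₂)/2, (y₁+y₂)/2, (z₁+z₂)/2)
  = ((2 + 4)/2, (-4 + 3)/2, (0 + 4)/2)
  = (6/2, -1/2, 4/2)
  = (3, -0.5, 2)

(3, -0.5, 2)


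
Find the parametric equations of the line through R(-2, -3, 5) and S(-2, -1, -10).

Direction vector d = S - R = (-2 + 2, -1 + 3, -10 - 5) = (0, 2, -15)
Parametric form r = R + t·d:
x = -2, y = -3 + 2t, z = 5 - 15t

x = -2, y = -3 + 2t, z = 5 - 15t


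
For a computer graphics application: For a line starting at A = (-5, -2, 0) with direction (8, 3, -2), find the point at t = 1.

P(t) = A + t·d
  = (-5 + 8·1, -2 + 3·1, 0 + (-2)·1)
  = (-5 + 8, -2 + 3, 0 - 2)
  = (3, 1, -2)

(3, 1, -2)
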